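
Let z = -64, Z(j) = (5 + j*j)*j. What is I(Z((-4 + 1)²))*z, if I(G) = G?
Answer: -49536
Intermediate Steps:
Z(j) = j*(5 + j²) (Z(j) = (5 + j²)*j = j*(5 + j²))
I(Z((-4 + 1)²))*z = ((-4 + 1)²*(5 + ((-4 + 1)²)²))*(-64) = ((-3)²*(5 + ((-3)²)²))*(-64) = (9*(5 + 9²))*(-64) = (9*(5 + 81))*(-64) = (9*86)*(-64) = 774*(-64) = -49536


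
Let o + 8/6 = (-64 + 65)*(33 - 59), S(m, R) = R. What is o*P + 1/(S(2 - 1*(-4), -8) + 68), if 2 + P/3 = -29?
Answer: 152521/60 ≈ 2542.0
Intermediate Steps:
o = -82/3 (o = -4/3 + (-64 + 65)*(33 - 59) = -4/3 + 1*(-26) = -4/3 - 26 = -82/3 ≈ -27.333)
P = -93 (P = -6 + 3*(-29) = -6 - 87 = -93)
o*P + 1/(S(2 - 1*(-4), -8) + 68) = -82/3*(-93) + 1/(-8 + 68) = 2542 + 1/60 = 152521/60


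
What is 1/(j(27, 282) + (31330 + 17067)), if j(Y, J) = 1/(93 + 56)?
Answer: 149/7211154 ≈ 2.0662e-5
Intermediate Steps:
j(Y, J) = 1/149
1/(j(27, 282) + (31330 + 17067)) = 1/(1/149 + (31330 + 17067)) = 1/(1/149 + 48397) = 1/(7211154/149) = 149/7211154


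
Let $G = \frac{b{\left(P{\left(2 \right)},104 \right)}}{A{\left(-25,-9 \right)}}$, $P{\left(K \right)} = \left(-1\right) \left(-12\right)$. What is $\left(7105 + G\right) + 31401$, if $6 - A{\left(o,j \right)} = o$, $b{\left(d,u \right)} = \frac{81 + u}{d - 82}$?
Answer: $\frac{16711567}{434} \approx 38506.0$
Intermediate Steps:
$P{\left(K \right)} = 12$
$b{\left(d,u \right)} = \frac{81 + u}{-82 + d}$
$A{\left(o,j \right)} = 6 - o$
$G = - \frac{37}{434}$ ($G = \frac{\frac{1}{-82 + 12} \left(81 + 104\right)}{6 - -25} = \frac{\frac{1}{-70} \cdot 185}{6 + 25} = \frac{\left(- \frac{1}{70}\right) 185}{31} = \left(- \frac{37}{14}\right) \frac{1}{31} = - \frac{37}{434} \approx -0.085253$)
$\left(7105 + G\right) + 31401 = \left(7105 - \frac{37}{434}\right) + 31401 = \frac{3083533}{434} + 31401 = \frac{16711567}{434}$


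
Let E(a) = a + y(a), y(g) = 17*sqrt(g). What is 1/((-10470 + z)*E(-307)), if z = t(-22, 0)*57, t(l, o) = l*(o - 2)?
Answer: 1/4745352 + 17*I*sqrt(307)/1456823064 ≈ 2.1073e-7 + 2.0446e-7*I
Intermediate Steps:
t(l, o) = l*(-2 + o)
z = 2508 (z = -22*(-2 + 0)*57 = -22*(-2)*57 = 44*57 = 2508)
E(a) = a + 17*sqrt(a)
1/((-10470 + z)*E(-307)) = 1/((-10470 + 2508)*(-307 + 17*sqrt(-307))) = 1/((-7962)*(-307 + 17*(I*sqrt(307)))) = -1/(7962*(-307 + 17*I*sqrt(307)))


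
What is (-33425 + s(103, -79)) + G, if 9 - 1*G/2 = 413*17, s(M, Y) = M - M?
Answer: -47449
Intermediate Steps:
s(M, Y) = 0
G = -14024 (G = 18 - 826*17 = 18 - 2*7021 = 18 - 14042 = -14024)
(-33425 + s(103, -79)) + G = (-33425 + 0) - 14024 = -33425 - 14024 = -47449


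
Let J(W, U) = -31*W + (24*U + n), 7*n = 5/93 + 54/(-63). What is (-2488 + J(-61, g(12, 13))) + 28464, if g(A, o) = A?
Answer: 128301812/4557 ≈ 28155.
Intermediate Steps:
n = -523/4557 (n = (5/93 + 54/(-63))/7 = (5*(1/93) + 54*(-1/63))/7 = (5/93 - 6/7)/7 = (⅐)*(-523/651) = -523/4557 ≈ -0.11477)
J(W, U) = -523/4557 - 31*W + 24*U (J(W, U) = -31*W + (24*U - 523/4557) = -31*W + (-523/4557 + 24*U) = -523/4557 - 31*W + 24*U)
(-2488 + J(-61, g(12, 13))) + 28464 = (-2488 + (-523/4557 - 31*(-61) + 24*12)) + 28464 = (-2488 + (-523/4557 + 1891 + 288)) + 28464 = (-2488 + 9929180/4557) + 28464 = -1408636/4557 + 28464 = 128301812/4557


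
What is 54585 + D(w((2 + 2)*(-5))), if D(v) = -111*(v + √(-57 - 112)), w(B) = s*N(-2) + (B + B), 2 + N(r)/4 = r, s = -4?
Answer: 51921 - 1443*I ≈ 51921.0 - 1443.0*I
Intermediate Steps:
N(r) = -8 + 4*r
w(B) = 64 + 2*B (w(B) = -4*(-8 + 4*(-2)) + (B + B) = -4*(-8 - 8) + 2*B = -4*(-16) + 2*B = 64 + 2*B)
D(v) = -1443*I - 111*v (D(v) = -111*(v + √(-169)) = -111*(v + 13*I) = -1443*I - 111*v)
54585 + D(w((2 + 2)*(-5))) = 54585 + (-1443*I - 111*(64 + 2*((2 + 2)*(-5)))) = 54585 + (-1443*I - 111*(64 + 2*(4*(-5)))) = 54585 + (-1443*I - 111*(64 + 2*(-20))) = 54585 + (-1443*I - 111*(64 - 40)) = 54585 + (-1443*I - 111*24) = 54585 + (-1443*I - 2664) = 54585 + (-2664 - 1443*I) = 51921 - 1443*I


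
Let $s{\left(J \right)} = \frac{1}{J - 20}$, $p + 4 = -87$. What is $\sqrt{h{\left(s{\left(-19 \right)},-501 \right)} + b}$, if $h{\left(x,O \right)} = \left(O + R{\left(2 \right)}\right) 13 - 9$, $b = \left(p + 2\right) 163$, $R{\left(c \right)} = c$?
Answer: $i \sqrt{21003} \approx 144.92 i$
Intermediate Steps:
$p = -91$ ($p = -4 - 87 = -91$)
$b = -14507$ ($b = \left(-91 + 2\right) 163 = \left(-89\right) 163 = -14507$)
$s{\left(J \right)} = \frac{1}{-20 + J}$
$h{\left(x,O \right)} = 17 + 13 O$ ($h{\left(x,O \right)} = \left(O + 2\right) 13 - 9 = \left(2 + O\right) 13 - 9 = \left(26 + 13 O\right) - 9 = 17 + 13 O$)
$\sqrt{h{\left(s{\left(-19 \right)},-501 \right)} + b} = \sqrt{\left(17 + 13 \left(-501\right)\right) - 14507} = \sqrt{\left(17 - 6513\right) - 14507} = \sqrt{-6496 - 14507} = \sqrt{-21003} = i \sqrt{21003}$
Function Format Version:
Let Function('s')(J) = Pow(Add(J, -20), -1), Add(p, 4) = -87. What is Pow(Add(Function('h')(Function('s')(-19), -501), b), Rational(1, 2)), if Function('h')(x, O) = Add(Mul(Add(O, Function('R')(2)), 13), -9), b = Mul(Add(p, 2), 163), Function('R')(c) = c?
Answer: Mul(I, Pow(21003, Rational(1, 2))) ≈ Mul(144.92, I)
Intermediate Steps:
p = -91 (p = Add(-4, -87) = -91)
b = -14507 (b = Mul(Add(-91, 2), 163) = Mul(-89, 163) = -14507)
Function('s')(J) = Pow(Add(-20, J), -1)
Function('h')(x, O) = Add(17, Mul(13, O)) (Function('h')(x, O) = Add(Mul(Add(O, 2), 13), -9) = Add(Mul(Add(2, O), 13), -9) = Add(Add(26, Mul(13, O)), -9) = Add(17, Mul(13, O)))
Pow(Add(Function('h')(Function('s')(-19), -501), b), Rational(1, 2)) = Pow(Add(Add(17, Mul(13, -501)), -14507), Rational(1, 2)) = Pow(Add(Add(17, -6513), -14507), Rational(1, 2)) = Pow(Add(-6496, -14507), Rational(1, 2)) = Pow(-21003, Rational(1, 2)) = Mul(I, Pow(21003, Rational(1, 2)))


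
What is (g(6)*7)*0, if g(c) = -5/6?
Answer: 0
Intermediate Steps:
g(c) = -⅚ (g(c) = -5*⅙ = -⅚)
(g(6)*7)*0 = -⅚*7*0 = -35/6*0 = 0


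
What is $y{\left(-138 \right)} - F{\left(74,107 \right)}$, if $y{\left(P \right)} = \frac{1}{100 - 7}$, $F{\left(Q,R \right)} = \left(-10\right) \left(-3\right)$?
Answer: $- \frac{2789}{93} \approx -29.989$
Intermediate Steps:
$F{\left(Q,R \right)} = 30$
$y{\left(P \right)} = \frac{1}{93}$
$y{\left(-138 \right)} - F{\left(74,107 \right)} = \frac{1}{93} - 30 = - \frac{2789}{93}$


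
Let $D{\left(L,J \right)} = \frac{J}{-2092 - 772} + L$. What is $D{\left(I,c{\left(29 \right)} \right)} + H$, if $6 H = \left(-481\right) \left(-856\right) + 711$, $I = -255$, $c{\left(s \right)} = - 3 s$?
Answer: $\frac{588433405}{8592} \approx 68486.0$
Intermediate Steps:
$H = \frac{412447}{6}$ ($H = \frac{\left(-481\right) \left(-856\right) + 711}{6} = \frac{411736 + 711}{6} = \frac{1}{6} \cdot 412447 = \frac{412447}{6} \approx 68741.0$)
$D{\left(L,J \right)} = L - \frac{J}{2864}$ ($D{\left(L,J \right)} = \frac{J}{-2864} + L = - \frac{J}{2864} + L = L - \frac{J}{2864}$)
$D{\left(I,c{\left(29 \right)} \right)} + H = \left(-255 - \frac{\left(-3\right) 29}{2864}\right) + \frac{412447}{6} = \left(-255 - - \frac{87}{2864}\right) + \frac{412447}{6} = \left(-255 + \frac{87}{2864}\right) + \frac{412447}{6} = - \frac{730233}{2864} + \frac{412447}{6} = \frac{588433405}{8592}$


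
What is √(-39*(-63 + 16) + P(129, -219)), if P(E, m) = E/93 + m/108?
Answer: √63392303/186 ≈ 42.806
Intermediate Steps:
P(E, m) = E/93 + m/108 (P(E, m) = E*(1/93) + m*(1/108) = E/93 + m/108)
√(-39*(-63 + 16) + P(129, -219)) = √(-39*(-63 + 16) + ((1/93)*129 + (1/108)*(-219))) = √(-39*(-47) + (43/31 - 73/36)) = √(1833 - 715/1116) = √(2044913/1116) = √63392303/186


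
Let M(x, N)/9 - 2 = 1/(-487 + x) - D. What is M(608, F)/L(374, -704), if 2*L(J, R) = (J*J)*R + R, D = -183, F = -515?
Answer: -100737/2978820592 ≈ -3.3818e-5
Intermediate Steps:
L(J, R) = R/2 + R*J**2/2 (L(J, R) = ((J*J)*R + R)/2 = (J**2*R + R)/2 = (R*J**2 + R)/2 = (R + R*J**2)/2 = R/2 + R*J**2/2)
M(x, N) = 1665 + 9/(-487 + x) (M(x, N) = 18 + 9*(1/(-487 + x) - 1*(-183)) = 18 + 9*(1/(-487 + x) + 183) = 18 + 9*(183 + 1/(-487 + x)) = 18 + (1647 + 9/(-487 + x)) = 1665 + 9/(-487 + x))
M(608, F)/L(374, -704) = (9*(-90094 + 185*608)/(-487 + 608))/(((1/2)*(-704)*(1 + 374**2))) = (9*(-90094 + 112480)/121)/(((1/2)*(-704)*(1 + 139876))) = (9*(1/121)*22386)/(((1/2)*(-704)*139877)) = (201474/121)/(-49236704) = (201474/121)*(-1/49236704) = -100737/2978820592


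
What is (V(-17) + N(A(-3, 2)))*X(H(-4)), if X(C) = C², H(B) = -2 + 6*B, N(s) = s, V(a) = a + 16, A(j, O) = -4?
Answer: -3380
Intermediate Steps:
V(a) = 16 + a
(V(-17) + N(A(-3, 2)))*X(H(-4)) = ((16 - 17) - 4)*(-2 + 6*(-4))² = (-1 - 4)*(-2 - 24)² = -5*(-26)² = -5*676 = -3380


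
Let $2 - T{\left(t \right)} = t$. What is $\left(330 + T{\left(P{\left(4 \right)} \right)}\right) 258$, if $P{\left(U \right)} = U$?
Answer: $84624$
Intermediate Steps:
$T{\left(t \right)} = 2 - t$
$\left(330 + T{\left(P{\left(4 \right)} \right)}\right) 258 = \left(330 + \left(2 - 4\right)\right) 258 = \left(330 - 2\right) 258 = 328 \cdot 258 = 84624$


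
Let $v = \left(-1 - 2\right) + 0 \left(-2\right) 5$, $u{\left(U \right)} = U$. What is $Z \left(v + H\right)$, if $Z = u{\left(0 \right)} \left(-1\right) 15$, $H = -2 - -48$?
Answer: $0$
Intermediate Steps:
$H = 46$ ($H = -2 + 48 = 46$)
$v = -3$ ($v = \left(-1 - 2\right) + 0 \cdot 5 = -3 + 0 = -3$)
$Z = 0$ ($Z = 0 \left(-1\right) 15 = 0 \cdot 15 = 0$)
$Z \left(v + H\right) = 0 \left(-3 + 46\right) = 0 \cdot 43 = 0$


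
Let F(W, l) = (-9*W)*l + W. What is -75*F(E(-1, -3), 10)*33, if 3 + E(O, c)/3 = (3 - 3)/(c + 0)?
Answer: -1982475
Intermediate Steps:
E(O, c) = -9 (E(O, c) = -9 + 3*((3 - 3)/(c + 0)) = -9 + 3*(0/c) = -9 + 3*0 = -9 + 0 = -9)
F(W, l) = W - 9*W*l (F(W, l) = -9*W*l + W = W - 9*W*l)
-75*F(E(-1, -3), 10)*33 = -(-675)*(1 - 9*10)*33 = -(-675)*(1 - 90)*33 = -(-675)*(-89)*33 = -75*801*33 = -60075*33 = -1982475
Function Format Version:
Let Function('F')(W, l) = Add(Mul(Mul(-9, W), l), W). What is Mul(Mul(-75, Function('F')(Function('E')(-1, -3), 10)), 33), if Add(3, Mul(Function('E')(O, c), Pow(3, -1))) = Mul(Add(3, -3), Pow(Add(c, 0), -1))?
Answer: -1982475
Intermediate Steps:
Function('E')(O, c) = -9 (Function('E')(O, c) = Add(-9, Mul(3, Mul(Add(3, -3), Pow(Add(c, 0), -1)))) = Add(-9, Mul(3, Mul(0, Pow(c, -1)))) = Add(-9, Mul(3, 0)) = Add(-9, 0) = -9)
Function('F')(W, l) = Add(W, Mul(-9, W, l)) (Function('F')(W, l) = Add(Mul(-9, W, l), W) = Add(W, Mul(-9, W, l)))
Mul(Mul(-75, Function('F')(Function('E')(-1, -3), 10)), 33) = Mul(Mul(-75, Mul(-9, Add(1, Mul(-9, 10)))), 33) = Mul(Mul(-75, Mul(-9, Add(1, -90))), 33) = Mul(Mul(-75, Mul(-9, -89)), 33) = Mul(Mul(-75, 801), 33) = Mul(-60075, 33) = -1982475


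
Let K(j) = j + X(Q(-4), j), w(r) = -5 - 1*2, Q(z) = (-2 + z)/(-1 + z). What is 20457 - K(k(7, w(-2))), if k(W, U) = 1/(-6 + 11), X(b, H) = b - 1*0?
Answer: 102278/5 ≈ 20456.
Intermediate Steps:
Q(z) = (-2 + z)/(-1 + z)
X(b, H) = b (X(b, H) = b + 0 = b)
w(r) = -7 (w(r) = -5 - 2 = -7)
k(W, U) = 1/5
K(j) = 6/5 + j (K(j) = j + (-2 - 4)/(-1 - 4) = j - 6/(-5) = j - 1/5*(-6) = j + 6/5 = 6/5 + j)
20457 - K(k(7, w(-2))) = 20457 - (6/5 + 1/5) = 20457 - 1*7/5 = 20457 - 7/5 = 102278/5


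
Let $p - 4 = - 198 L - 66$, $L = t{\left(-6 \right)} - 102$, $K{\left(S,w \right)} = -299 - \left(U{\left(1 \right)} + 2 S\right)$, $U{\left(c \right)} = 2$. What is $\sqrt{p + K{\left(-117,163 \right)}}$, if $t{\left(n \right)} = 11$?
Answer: $\sqrt{17889} \approx 133.75$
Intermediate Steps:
$K{\left(S,w \right)} = -301 - 2 S$ ($K{\left(S,w \right)} = -299 - \left(2 + 2 S\right) = -301 - 2 S$)
$L = -91$ ($L = 11 - 102 = -91$)
$p = 17956$ ($p = 4 - -17952 = 4 + \left(18018 - 66\right) = 4 + 17952 = 17956$)
$\sqrt{p + K{\left(-117,163 \right)}} = \sqrt{17956 - 67} = \sqrt{17889}$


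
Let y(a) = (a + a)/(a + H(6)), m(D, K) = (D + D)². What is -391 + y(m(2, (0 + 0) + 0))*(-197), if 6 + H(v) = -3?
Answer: -9041/7 ≈ -1291.6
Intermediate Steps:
H(v) = -9 (H(v) = -6 - 3 = -9)
m(D, K) = 4*D² (m(D, K) = (2*D)² = 4*D²)
y(a) = 2*a/(-9 + a) (y(a) = (a + a)/(a - 9) = (2*a)/(-9 + a) = 2*a/(-9 + a))
-391 + y(m(2, (0 + 0) + 0))*(-197) = -391 + (2*(4*2²)/(-9 + 4*2²))*(-197) = -391 + (2*(4*4)/(-9 + 4*4))*(-197) = -391 + (2*16/(-9 + 16))*(-197) = -391 + (2*16/7)*(-197) = -391 + (2*16*(⅐))*(-197) = -391 + (32/7)*(-197) = -391 - 6304/7 = -9041/7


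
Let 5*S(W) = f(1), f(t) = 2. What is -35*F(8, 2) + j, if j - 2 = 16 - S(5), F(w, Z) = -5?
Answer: 963/5 ≈ 192.60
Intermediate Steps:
S(W) = 2/5 (S(W) = (1/5)*2 = 2/5)
j = 88/5 (j = 2 + (16 - 1*2/5) = 2 + (16 - 2/5) = 2 + 78/5 = 88/5 ≈ 17.600)
-35*F(8, 2) + j = -35*(-5) + 88/5 = 175 + 88/5 = 963/5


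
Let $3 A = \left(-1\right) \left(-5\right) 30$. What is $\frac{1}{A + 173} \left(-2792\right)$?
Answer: $- \frac{2792}{223} \approx -12.52$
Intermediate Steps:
$A = 50$ ($A = \frac{\left(-1\right) \left(-5\right) 30}{3} = \frac{5 \cdot 30}{3} = \frac{1}{3} \cdot 150 = 50$)
$\frac{1}{A + 173} \left(-2792\right) = \frac{1}{50 + 173} \left(-2792\right) = \frac{1}{223} \left(-2792\right) = - \frac{2792}{223}$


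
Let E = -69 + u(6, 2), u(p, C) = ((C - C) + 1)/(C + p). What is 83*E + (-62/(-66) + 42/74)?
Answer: -55825273/9768 ≈ -5715.1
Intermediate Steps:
u(p, C) = 1/(C + p) (u(p, C) = (0 + 1)/(C + p) = 1/(C + p))
E = -551/8 (E = -69 + 1/(2 + 6) = -69 + 1/8 = -551/8 ≈ -68.875)
83*E + (-62/(-66) + 42/74) = 83*(-551/8) + (-62/(-66) + 42/74) = -45733/8 + (-62*(-1/66) + 42*(1/74)) = -45733/8 + (31/33 + 21/37) = -45733/8 + 1840/1221 = -55825273/9768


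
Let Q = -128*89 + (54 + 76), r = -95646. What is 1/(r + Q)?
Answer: -1/106908 ≈ -9.3538e-6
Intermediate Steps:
Q = -11262 (Q = -11392 + 130 = -11262)
1/(r + Q) = 1/(-95646 - 11262) = 1/(-106908) = -1/106908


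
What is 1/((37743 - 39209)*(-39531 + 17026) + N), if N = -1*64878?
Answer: 1/32927452 ≈ 3.0370e-8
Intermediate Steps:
N = -64878
1/((37743 - 39209)*(-39531 + 17026) + N) = 1/((37743 - 39209)*(-39531 + 17026) - 64878) = 1/(-1466*(-22505) - 64878) = 1/(32992330 - 64878) = 1/32927452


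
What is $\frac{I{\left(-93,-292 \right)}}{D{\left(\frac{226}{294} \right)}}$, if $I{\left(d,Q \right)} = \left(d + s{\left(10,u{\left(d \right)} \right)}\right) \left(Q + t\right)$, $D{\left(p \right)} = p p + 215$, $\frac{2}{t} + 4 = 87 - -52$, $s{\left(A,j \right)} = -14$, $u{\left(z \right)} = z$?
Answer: $\frac{5063380063}{34940280} \approx 144.92$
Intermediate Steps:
$t = \frac{2}{135}$ ($t = \frac{2}{-4 + \left(87 - -52\right)} = \frac{2}{-4 + \left(87 + 52\right)} = \frac{2}{-4 + 139} = \frac{2}{135} \approx 0.014815$)
$D{\left(p \right)} = 215 + p^{2}$ ($D{\left(p \right)} = p^{2} + 215 = 215 + p^{2}$)
$I{\left(d,Q \right)} = \left(-14 + d\right) \left(\frac{2}{135} + Q\right)$ ($I{\left(d,Q \right)} = \left(d - 14\right) \left(Q + \frac{2}{135}\right) = \left(-14 + d\right) \left(\frac{2}{135} + Q\right)$)
$\frac{I{\left(-93,-292 \right)}}{D{\left(\frac{226}{294} \right)}} = \frac{- \frac{28}{135} - -4088 + \frac{2}{135} \left(-93\right) - -27156}{215 + \left(\frac{226}{294}\right)^{2}} = \frac{- \frac{28}{135} + 4088 - \frac{62}{45} + 27156}{215 + \left(226 \cdot \frac{1}{294}\right)^{2}} = \frac{4217726}{135 \left(215 + \left(\frac{113}{147}\right)^{2}\right)} = \frac{4217726}{135 \left(215 + \frac{12769}{21609}\right)} = \frac{4217726}{135 \cdot \frac{4658704}{21609}} = \frac{4217726}{135} \cdot \frac{21609}{4658704} = \frac{5063380063}{34940280}$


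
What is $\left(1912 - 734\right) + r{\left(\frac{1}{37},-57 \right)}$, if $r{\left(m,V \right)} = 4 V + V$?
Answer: $893$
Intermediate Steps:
$r{\left(m,V \right)} = 5 V$
$\left(1912 - 734\right) + r{\left(\frac{1}{37},-57 \right)} = \left(1912 - 734\right) + 5 \left(-57\right) = 1178 - 285 = 893$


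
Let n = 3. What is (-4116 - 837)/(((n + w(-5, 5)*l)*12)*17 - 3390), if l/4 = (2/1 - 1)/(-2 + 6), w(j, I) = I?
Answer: 1651/586 ≈ 2.8174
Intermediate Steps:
l = 1 (l = 4*((2/1 - 1)/(-2 + 6)) = 4*((2*1 - 1)/4) = 4*((2 - 1)*(1/4)) = 4*(1*(1/4)) = 4*(1/4) = 1)
(-4116 - 837)/(((n + w(-5, 5)*l)*12)*17 - 3390) = (-4116 - 837)/(((3 + 5*1)*12)*17 - 3390) = -4953/(((3 + 5)*12)*17 - 3390) = -4953/((8*12)*17 - 3390) = -4953/(96*17 - 3390) = -4953/(1632 - 3390) = -4953/(-1758) = -4953*(-1/1758) = 1651/586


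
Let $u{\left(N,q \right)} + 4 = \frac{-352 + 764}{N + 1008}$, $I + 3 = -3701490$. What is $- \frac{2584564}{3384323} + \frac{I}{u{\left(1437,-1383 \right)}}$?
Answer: $\frac{30628607889218803}{31704337864} \approx 9.6607 \cdot 10^{5}$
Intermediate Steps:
$I = -3701493$ ($I = -3 - 3701490 = -3701493$)
$u{\left(N,q \right)} = -4 + \frac{412}{1008 + N}$ ($u{\left(N,q \right)} = -4 + \frac{-352 + 764}{N + 1008} = -4 + \frac{412}{1008 + N}$)
$- \frac{2584564}{3384323} + \frac{I}{u{\left(1437,-1383 \right)}} = - \frac{2584564}{3384323} - \frac{3701493}{4 \frac{1}{1008 + 1437} \left(-905 - 1437\right)} = \left(-2584564\right) \frac{1}{3384323} - \frac{3701493}{4 \cdot \frac{1}{2445} \left(-905 - 1437\right)} = - \frac{2584564}{3384323} - \frac{3701493}{4 \cdot \frac{1}{2445} \left(-2342\right)} = - \frac{2584564}{3384323} - \frac{3701493}{- \frac{9368}{2445}} = - \frac{2584564}{3384323} - - \frac{9050150385}{9368} = - \frac{2584564}{3384323} + \frac{9050150385}{9368} = \frac{30628607889218803}{31704337864}$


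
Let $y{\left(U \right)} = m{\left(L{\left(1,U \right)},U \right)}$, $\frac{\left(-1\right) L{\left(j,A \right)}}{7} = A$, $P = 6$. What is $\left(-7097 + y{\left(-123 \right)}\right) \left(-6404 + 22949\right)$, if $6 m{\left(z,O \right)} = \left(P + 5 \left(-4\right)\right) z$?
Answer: $-150658770$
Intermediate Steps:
$L{\left(j,A \right)} = - 7 A$
$m{\left(z,O \right)} = - \frac{7 z}{3}$ ($m{\left(z,O \right)} = \frac{\left(6 + 5 \left(-4\right)\right) z}{6} = \frac{\left(6 - 20\right) z}{6} = \frac{\left(-14\right) z}{6} = - \frac{7 z}{3}$)
$y{\left(U \right)} = \frac{49 U}{3}$ ($y{\left(U \right)} = - \frac{7 \left(- 7 U\right)}{3} = \frac{49 U}{3}$)
$\left(-7097 + y{\left(-123 \right)}\right) \left(-6404 + 22949\right) = \left(-7097 + \frac{49}{3} \left(-123\right)\right) \left(-6404 + 22949\right) = \left(-7097 - 2009\right) 16545 = \left(-9106\right) 16545 = -150658770$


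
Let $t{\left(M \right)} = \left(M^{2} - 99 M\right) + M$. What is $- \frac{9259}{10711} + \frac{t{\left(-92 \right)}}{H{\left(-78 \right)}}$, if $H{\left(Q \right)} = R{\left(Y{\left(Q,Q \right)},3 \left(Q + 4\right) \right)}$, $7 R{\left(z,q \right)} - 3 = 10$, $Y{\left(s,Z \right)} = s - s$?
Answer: $\frac{1310477593}{139243} \approx 9411.4$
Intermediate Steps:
$Y{\left(s,Z \right)} = 0$
$t{\left(M \right)} = M^{2} - 98 M$
$R{\left(z,q \right)} = \frac{13}{7}$ ($R{\left(z,q \right)} = \frac{3}{7} + \frac{1}{7} \cdot 10 = \frac{3}{7} + \frac{10}{7} = \frac{13}{7}$)
$H{\left(Q \right)} = \frac{13}{7}$
$- \frac{9259}{10711} + \frac{t{\left(-92 \right)}}{H{\left(-78 \right)}} = - \frac{9259}{10711} + \frac{\left(-92\right) \left(-98 - 92\right)}{\frac{13}{7}} = \left(-9259\right) \frac{1}{10711} + \left(-92\right) \left(-190\right) \frac{7}{13} = - \frac{9259}{10711} + 17480 \cdot \frac{7}{13} = - \frac{9259}{10711} + \frac{122360}{13} = \frac{1310477593}{139243}$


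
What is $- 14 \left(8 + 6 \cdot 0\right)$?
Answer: $-112$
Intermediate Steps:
$- 14 \left(8 + 6 \cdot 0\right) = - 14 \left(8 + 0\right) = \left(-14\right) 8 = -112$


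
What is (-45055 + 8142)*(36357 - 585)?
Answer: -1320451836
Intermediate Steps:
(-45055 + 8142)*(36357 - 585) = -36913*35772 = -1320451836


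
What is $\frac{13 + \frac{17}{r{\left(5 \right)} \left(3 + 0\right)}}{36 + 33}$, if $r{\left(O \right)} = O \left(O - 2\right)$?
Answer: $\frac{602}{3105} \approx 0.19388$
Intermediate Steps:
$r{\left(O \right)} = O \left(-2 + O\right)$
$\frac{13 + \frac{17}{r{\left(5 \right)} \left(3 + 0\right)}}{36 + 33} = \frac{13 + \frac{17}{5 \left(-2 + 5\right) \left(3 + 0\right)}}{36 + 33} = \frac{13 + \frac{17}{5 \cdot 3 \cdot 3}}{69} = \frac{13 + \frac{17}{15 \cdot 3}}{69} = \frac{13 + \frac{17}{45}}{69} = \frac{1}{69} \cdot \frac{602}{45} = \frac{602}{3105}$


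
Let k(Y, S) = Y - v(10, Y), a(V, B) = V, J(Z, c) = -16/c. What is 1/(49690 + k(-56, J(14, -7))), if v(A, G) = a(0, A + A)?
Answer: 1/49634 ≈ 2.0147e-5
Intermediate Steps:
v(A, G) = 0
k(Y, S) = Y (k(Y, S) = Y - 1*0 = Y + 0 = Y)
1/(49690 + k(-56, J(14, -7))) = 1/(49690 - 56) = 1/49634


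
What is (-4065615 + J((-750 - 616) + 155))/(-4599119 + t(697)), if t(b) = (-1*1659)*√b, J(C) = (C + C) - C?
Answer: 1335986909021/1510712659736 - 481918881*√697/1510712659736 ≈ 0.87592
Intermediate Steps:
J(C) = C (J(C) = 2*C - C = C)
t(b) = -1659*√b
(-4065615 + J((-750 - 616) + 155))/(-4599119 + t(697)) = (-4065615 + ((-750 - 616) + 155))/(-4599119 - 1659*√697) = (-4065615 + (-1366 + 155))/(-4599119 - 1659*√697) = (-4065615 - 1211)/(-4599119 - 1659*√697) = -4066826/(-4599119 - 1659*√697)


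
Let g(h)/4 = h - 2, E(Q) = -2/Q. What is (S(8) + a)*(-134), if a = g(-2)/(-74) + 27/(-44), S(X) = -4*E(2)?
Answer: -392955/814 ≈ -482.75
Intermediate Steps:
S(X) = 4 (S(X) = -(-8)/2 = -4*(-1) = 4)
g(h) = -8 + 4*h (g(h) = 4*(h - 2) = 4*(-2 + h) = -8 + 4*h)
a = -647/1628 (a = (-8 + 4*(-2))/(-74) + 27/(-44) = (-8 - 8)*(-1/74) + 27*(-1/44) = -16*(-1/74) - 27/44 = 8/37 - 27/44 = -647/1628 ≈ -0.39742)
(S(8) + a)*(-134) = (4 - 647/1628)*(-134) = (5865/1628)*(-134) = -392955/814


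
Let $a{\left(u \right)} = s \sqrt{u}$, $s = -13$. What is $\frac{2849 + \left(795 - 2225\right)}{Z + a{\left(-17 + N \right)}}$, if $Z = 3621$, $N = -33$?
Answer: $\frac{5138199}{13120091} + \frac{92235 i \sqrt{2}}{13120091} \approx 0.39163 + 0.009942 i$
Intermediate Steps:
$a{\left(u \right)} = - 13 \sqrt{u}$
$\frac{2849 + \left(795 - 2225\right)}{Z + a{\left(-17 + N \right)}} = \frac{2849 + \left(795 - 2225\right)}{3621 - 13 \sqrt{-17 - 33}} = \frac{2849 + \left(795 - 2225\right)}{3621 - 13 \sqrt{-50}} = \frac{2849 - 1430}{3621 - 13 \cdot 5 i \sqrt{2}} = \frac{1419}{3621 - 65 i \sqrt{2}}$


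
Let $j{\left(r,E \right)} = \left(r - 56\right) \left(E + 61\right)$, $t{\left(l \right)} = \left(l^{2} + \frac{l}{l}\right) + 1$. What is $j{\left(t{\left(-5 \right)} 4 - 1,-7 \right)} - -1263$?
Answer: $4017$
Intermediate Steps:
$t{\left(l \right)} = 2 + l^{2}$ ($t{\left(l \right)} = \left(l^{2} + 1\right) + 1 = \left(1 + l^{2}\right) + 1 = 2 + l^{2}$)
$j{\left(r,E \right)} = \left(-56 + r\right) \left(61 + E\right)$
$j{\left(t{\left(-5 \right)} 4 - 1,-7 \right)} - -1263 = \left(-3416 - -392 + 61 \left(\left(2 + \left(-5\right)^{2}\right) 4 - 1\right) - 7 \left(\left(2 + \left(-5\right)^{2}\right) 4 - 1\right)\right) - -1263 = \left(-3416 + 392 + 61 \left(\left(2 + 25\right) 4 - 1\right) - 7 \left(\left(2 + 25\right) 4 - 1\right)\right) + 1263 = \left(-3416 + 392 + 61 \left(27 \cdot 4 - 1\right) - 7 \left(27 \cdot 4 - 1\right)\right) + 1263 = \left(-3416 + 392 + 61 \left(108 - 1\right) - 7 \left(108 - 1\right)\right) + 1263 = \left(-3416 + 392 + 61 \cdot 107 - 749\right) + 1263 = \left(-3416 + 392 + 6527 - 749\right) + 1263 = 2754 + 1263 = 4017$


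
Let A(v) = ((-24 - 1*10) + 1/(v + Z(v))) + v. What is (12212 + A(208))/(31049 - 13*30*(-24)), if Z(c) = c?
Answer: 5152577/16810144 ≈ 0.30652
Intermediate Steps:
A(v) = -34 + v + 1/(2*v) (A(v) = ((-24 - 1*10) + 1/(v + v)) + v = ((-24 - 10) + 1/(2*v)) + v = (-34 + 1/(2*v)) + v = -34 + v + 1/(2*v))
(12212 + A(208))/(31049 - 13*30*(-24)) = (12212 + (-34 + 208 + (½)/208))/(31049 - 13*30*(-24)) = (12212 + (-34 + 208 + (½)*(1/208)))/(31049 - 390*(-24)) = (12212 + (-34 + 208 + 1/416))/(31049 + 9360) = (12212 + 72385/416)/40409 = (5152577/416)*(1/40409) = 5152577/16810144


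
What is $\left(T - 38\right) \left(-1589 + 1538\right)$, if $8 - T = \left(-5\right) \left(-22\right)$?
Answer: $7140$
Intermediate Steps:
$T = -102$ ($T = 8 - \left(-5\right) \left(-22\right) = 8 - 110 = -102$)
$\left(T - 38\right) \left(-1589 + 1538\right) = \left(-102 - 38\right) \left(-1589 + 1538\right) = \left(-140\right) \left(-51\right) = 7140$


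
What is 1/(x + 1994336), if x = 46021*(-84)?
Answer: -1/1871428 ≈ -5.3435e-7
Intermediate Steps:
x = -3865764
1/(x + 1994336) = 1/(-3865764 + 1994336) = 1/(-1871428) = -1/1871428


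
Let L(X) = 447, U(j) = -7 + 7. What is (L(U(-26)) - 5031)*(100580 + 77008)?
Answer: -814063392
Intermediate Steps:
U(j) = 0
(L(U(-26)) - 5031)*(100580 + 77008) = (447 - 5031)*(100580 + 77008) = -4584*177588 = -814063392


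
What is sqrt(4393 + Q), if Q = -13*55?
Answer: sqrt(3678) ≈ 60.646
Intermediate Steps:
Q = -715
sqrt(4393 + Q) = sqrt(4393 - 715) = sqrt(3678)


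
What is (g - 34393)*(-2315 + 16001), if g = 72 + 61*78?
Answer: -404599218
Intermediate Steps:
g = 4830 (g = 72 + 4758 = 4830)
(g - 34393)*(-2315 + 16001) = (4830 - 34393)*(-2315 + 16001) = -29563*13686 = -404599218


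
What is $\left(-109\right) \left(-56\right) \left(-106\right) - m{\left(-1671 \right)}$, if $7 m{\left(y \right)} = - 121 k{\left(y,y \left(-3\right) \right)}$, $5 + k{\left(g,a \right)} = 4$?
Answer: $- \frac{4529289}{7} \approx -6.4704 \cdot 10^{5}$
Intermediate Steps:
$k{\left(g,a \right)} = -1$ ($k{\left(g,a \right)} = -5 + 4 = -1$)
$m{\left(y \right)} = \frac{121}{7}$ ($m{\left(y \right)} = \frac{\left(-121\right) \left(-1\right)}{7} = \frac{1}{7} \cdot 121 = \frac{121}{7}$)
$\left(-109\right) \left(-56\right) \left(-106\right) - m{\left(-1671 \right)} = \left(-109\right) \left(-56\right) \left(-106\right) - \frac{121}{7} = 6104 \left(-106\right) - \frac{121}{7} = -647024 - \frac{121}{7} = - \frac{4529289}{7}$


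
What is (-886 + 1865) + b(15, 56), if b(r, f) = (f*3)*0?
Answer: 979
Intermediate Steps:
b(r, f) = 0 (b(r, f) = (3*f)*0 = 0)
(-886 + 1865) + b(15, 56) = (-886 + 1865) + 0 = 979 + 0 = 979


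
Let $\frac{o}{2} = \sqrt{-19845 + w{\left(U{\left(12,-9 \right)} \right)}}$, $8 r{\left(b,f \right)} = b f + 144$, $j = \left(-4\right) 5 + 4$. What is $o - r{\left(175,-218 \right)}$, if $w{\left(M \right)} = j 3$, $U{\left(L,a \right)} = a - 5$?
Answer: $\frac{19003}{4} + 2 i \sqrt{19893} \approx 4750.8 + 282.08 i$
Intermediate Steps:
$U{\left(L,a \right)} = -5 + a$
$j = -16$ ($j = -20 + 4 = -16$)
$w{\left(M \right)} = -48$ ($w{\left(M \right)} = \left(-16\right) 3 = -48$)
$r{\left(b,f \right)} = 18 + \frac{b f}{8}$ ($r{\left(b,f \right)} = \frac{b f + 144}{8} = \frac{144 + b f}{8} = 18 + \frac{b f}{8}$)
$o = 2 i \sqrt{19893}$ ($o = 2 \sqrt{-19845 - 48} = 2 \sqrt{-19893} = 2 i \sqrt{19893} \approx 282.08 i$)
$o - r{\left(175,-218 \right)} = 2 i \sqrt{19893} - \left(18 + \frac{1}{8} \cdot 175 \left(-218\right)\right) = 2 i \sqrt{19893} - \left(18 - \frac{19075}{4}\right) = 2 i \sqrt{19893} - - \frac{19003}{4} = 2 i \sqrt{19893} + \frac{19003}{4} = \frac{19003}{4} + 2 i \sqrt{19893}$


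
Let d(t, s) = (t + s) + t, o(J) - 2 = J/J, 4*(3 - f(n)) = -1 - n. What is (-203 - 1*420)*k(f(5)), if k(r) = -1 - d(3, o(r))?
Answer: 6230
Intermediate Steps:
f(n) = 13/4 + n/4 (f(n) = 3 - (-1 - n)/4 = 3 + (¼ + n/4) = 13/4 + n/4)
o(J) = 3 (o(J) = 2 + J/J = 2 + 1 = 3)
d(t, s) = s + 2*t (d(t, s) = (s + t) + t = s + 2*t)
k(r) = -10 (k(r) = -1 - (3 + 2*3) = -1 - (3 + 6) = -1 - 1*9 = -1 - 9 = -10)
(-203 - 1*420)*k(f(5)) = (-203 - 1*420)*(-10) = (-203 - 420)*(-10) = -623*(-10) = 6230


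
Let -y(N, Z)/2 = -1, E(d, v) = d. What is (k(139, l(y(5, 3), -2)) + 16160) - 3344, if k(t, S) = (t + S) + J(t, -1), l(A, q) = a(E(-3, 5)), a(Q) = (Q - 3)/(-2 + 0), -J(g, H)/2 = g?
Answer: 12680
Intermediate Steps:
J(g, H) = -2*g
y(N, Z) = 2 (y(N, Z) = -2*(-1) = 2)
a(Q) = 3/2 - Q/2 (a(Q) = (-3 + Q)/(-2) = (-3 + Q)*(-1/2) = 3/2 - Q/2)
l(A, q) = 3 (l(A, q) = 3/2 - 1/2*(-3) = 3/2 + 3/2 = 3)
k(t, S) = S - t (k(t, S) = (t + S) - 2*t = (S + t) - 2*t = S - t)
(k(139, l(y(5, 3), -2)) + 16160) - 3344 = ((3 - 1*139) + 16160) - 3344 = ((3 - 139) + 16160) - 3344 = (-136 + 16160) - 3344 = 16024 - 3344 = 12680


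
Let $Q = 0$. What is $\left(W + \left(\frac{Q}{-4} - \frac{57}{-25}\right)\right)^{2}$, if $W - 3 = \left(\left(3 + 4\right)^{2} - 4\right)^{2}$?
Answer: $\frac{2576273049}{625} \approx 4.122 \cdot 10^{6}$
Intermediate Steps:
$W = 2028$ ($W = 3 + \left(\left(3 + 4\right)^{2} - 4\right)^{2} = 3 + \left(7^{2} - 4\right)^{2} = 3 + \left(49 - 4\right)^{2} = 3 + 45^{2} = 3 + 2025 = 2028$)
$\left(W + \left(\frac{Q}{-4} - \frac{57}{-25}\right)\right)^{2} = \left(2028 + \left(\frac{0}{-4} - \frac{57}{-25}\right)\right)^{2} = \left(2028 + \left(0 \left(- \frac{1}{4}\right) - - \frac{57}{25}\right)\right)^{2} = \left(2028 + \left(0 + \frac{57}{25}\right)\right)^{2} = \left(2028 + \frac{57}{25}\right)^{2} = \left(\frac{50757}{25}\right)^{2} = \frac{2576273049}{625}$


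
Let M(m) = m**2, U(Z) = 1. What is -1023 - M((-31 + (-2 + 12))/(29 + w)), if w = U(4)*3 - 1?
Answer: -983544/961 ≈ -1023.5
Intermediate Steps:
w = 2 (w = 1*3 - 1 = 3 - 1 = 2)
-1023 - M((-31 + (-2 + 12))/(29 + w)) = -1023 - ((-31 + (-2 + 12))/(29 + 2))**2 = -1023 - ((-31 + 10)/31)**2 = -1023 - (-21*1/31)**2 = -1023 - (-21/31)**2 = -1023 - 1*441/961 = -1023 - 441/961 = -983544/961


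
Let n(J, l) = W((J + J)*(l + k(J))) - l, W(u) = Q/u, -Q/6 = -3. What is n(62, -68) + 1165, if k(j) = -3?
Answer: 5427657/4402 ≈ 1233.0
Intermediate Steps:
Q = 18 (Q = -6*(-3) = 18)
W(u) = 18/u
n(J, l) = -l + 9/(J*(-3 + l)) (n(J, l) = 18/(((J + J)*(l - 3))) - l = 18/(((2*J)*(-3 + l))) - l = 18/((2*J*(-3 + l))) - l = 18*(1/(2*J*(-3 + l))) - l = 9/(J*(-3 + l)) - l = -l + 9/(J*(-3 + l)))
n(62, -68) + 1165 = (9 - 1*62*(-68)*(-3 - 68))/(62*(-3 - 68)) + 1165 = (1/62)*(9 - 1*62*(-68)*(-71))/(-71) + 1165 = (1/62)*(-1/71)*(9 - 299336) + 1165 = (1/62)*(-1/71)*(-299327) + 1165 = 299327/4402 + 1165 = 5427657/4402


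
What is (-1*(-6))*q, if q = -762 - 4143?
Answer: -29430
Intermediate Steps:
q = -4905
(-1*(-6))*q = -1*(-6)*(-4905) = 6*(-4905) = -29430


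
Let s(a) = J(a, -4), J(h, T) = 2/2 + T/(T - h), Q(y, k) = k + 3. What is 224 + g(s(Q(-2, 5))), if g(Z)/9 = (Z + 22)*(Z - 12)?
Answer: -2016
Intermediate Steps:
Q(y, k) = 3 + k
J(h, T) = 1 + T/(T - h) (J(h, T) = 2*(1/2) + T/(T - h) = 1 + T/(T - h))
s(a) = (-8 - a)/(-4 - a) (s(a) = (-a + 2*(-4))/(-4 - a) = (-a - 8)/(-4 - a) = (-8 - a)/(-4 - a))
g(Z) = 9*(-12 + Z)*(22 + Z) (g(Z) = 9*((Z + 22)*(Z - 12)) = 9*((22 + Z)*(-12 + Z)) = 9*((-12 + Z)*(22 + Z)) = 9*(-12 + Z)*(22 + Z))
224 + g(s(Q(-2, 5))) = 224 + (-2376 + 9*((8 + (3 + 5))/(4 + (3 + 5)))**2 + 90*((8 + (3 + 5))/(4 + (3 + 5)))) = 224 + (-2376 + 9*((8 + 8)/(4 + 8))**2 + 90*((8 + 8)/(4 + 8))) = 224 + (-2376 + 9*(16/12)**2 + 90*(16/12)) = 224 + (-2376 + 9*((1/12)*16)**2 + 90*((1/12)*16)) = 224 + (-2376 + 9*(4/3)**2 + 90*(4/3)) = 224 + (-2376 + 9*(16/9) + 120) = 224 + (-2376 + 16 + 120) = 224 - 2240 = -2016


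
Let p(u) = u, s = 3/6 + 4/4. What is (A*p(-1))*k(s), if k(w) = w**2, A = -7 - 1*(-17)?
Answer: -45/2 ≈ -22.500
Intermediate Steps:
A = 10 (A = -7 + 17 = 10)
s = 3/2 (s = 3*(1/6) + 4*(1/4) = 1/2 + 1 = 3/2 ≈ 1.5000)
(A*p(-1))*k(s) = (10*(-1))*(3/2)**2 = -10*9/4 = -45/2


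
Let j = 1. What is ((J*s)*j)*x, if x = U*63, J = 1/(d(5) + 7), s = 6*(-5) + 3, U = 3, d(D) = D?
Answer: -1701/4 ≈ -425.25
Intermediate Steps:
s = -27 (s = -30 + 3 = -27)
J = 1/12 (J = 1/(5 + 7) = 1/12 ≈ 0.083333)
x = 189 (x = 3*63 = 189)
((J*s)*j)*x = (((1/12)*(-27))*1)*189 = -9/4*1*189 = -9/4*189 = -1701/4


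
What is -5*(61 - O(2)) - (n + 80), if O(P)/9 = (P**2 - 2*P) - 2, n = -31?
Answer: -444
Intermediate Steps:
O(P) = -18 - 18*P + 9*P**2 (O(P) = 9*((P**2 - 2*P) - 2) = 9*(-2 + P**2 - 2*P) = -18 - 18*P + 9*P**2)
-5*(61 - O(2)) - (n + 80) = -5*(61 - (-18 - 18*2 + 9*2**2)) - (-31 + 80) = -5*(61 - (-18 - 36 + 9*4)) - 1*49 = -5*(61 - (-18 - 36 + 36)) - 49 = -5*(61 - 1*(-18)) - 49 = -5*(61 + 18) - 49 = -5*79 - 49 = -395 - 49 = -444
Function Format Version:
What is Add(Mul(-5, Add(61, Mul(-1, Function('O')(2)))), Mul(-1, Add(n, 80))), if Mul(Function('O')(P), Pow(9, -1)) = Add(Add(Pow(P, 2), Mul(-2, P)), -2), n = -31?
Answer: -444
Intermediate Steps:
Function('O')(P) = Add(-18, Mul(-18, P), Mul(9, Pow(P, 2))) (Function('O')(P) = Mul(9, Add(Add(Pow(P, 2), Mul(-2, P)), -2)) = Mul(9, Add(-2, Pow(P, 2), Mul(-2, P))) = Add(-18, Mul(-18, P), Mul(9, Pow(P, 2))))
Add(Mul(-5, Add(61, Mul(-1, Function('O')(2)))), Mul(-1, Add(n, 80))) = Add(Mul(-5, Add(61, Mul(-1, Add(-18, Mul(-18, 2), Mul(9, Pow(2, 2)))))), Mul(-1, Add(-31, 80))) = Add(Mul(-5, Add(61, Mul(-1, Add(-18, -36, Mul(9, 4))))), Mul(-1, 49)) = Add(Mul(-5, Add(61, Mul(-1, Add(-18, -36, 36)))), -49) = Add(Mul(-5, Add(61, Mul(-1, -18))), -49) = Add(Mul(-5, Add(61, 18)), -49) = Add(Mul(-5, 79), -49) = Add(-395, -49) = -444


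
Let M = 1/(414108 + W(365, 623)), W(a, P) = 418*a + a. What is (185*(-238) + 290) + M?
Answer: -24802460819/567043 ≈ -43740.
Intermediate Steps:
W(a, P) = 419*a
M = 1/567043 (M = 1/(414108 + 419*365) = 1/(414108 + 152935) = 1/567043 ≈ 1.7635e-6)
(185*(-238) + 290) + M = (185*(-238) + 290) + 1/567043 = (-44030 + 290) + 1/567043 = -43740 + 1/567043 = -24802460819/567043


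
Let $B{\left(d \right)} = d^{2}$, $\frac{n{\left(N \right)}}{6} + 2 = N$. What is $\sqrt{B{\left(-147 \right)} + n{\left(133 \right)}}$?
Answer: $\sqrt{22395} \approx 149.65$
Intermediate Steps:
$n{\left(N \right)} = -12 + 6 N$
$\sqrt{B{\left(-147 \right)} + n{\left(133 \right)}} = \sqrt{\left(-147\right)^{2} + \left(-12 + 6 \cdot 133\right)} = \sqrt{21609 + \left(-12 + 798\right)} = \sqrt{21609 + 786} = \sqrt{22395}$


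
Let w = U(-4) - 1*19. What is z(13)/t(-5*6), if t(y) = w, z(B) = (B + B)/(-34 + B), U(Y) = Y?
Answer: 26/483 ≈ 0.053830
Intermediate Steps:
z(B) = 2*B/(-34 + B) (z(B) = (2*B)/(-34 + B) = 2*B/(-34 + B))
w = -23 (w = -4 - 1*19 = -4 - 19 = -23)
t(y) = -23
z(13)/t(-5*6) = (2*13/(-34 + 13))/(-23) = (2*13/(-21))*(-1/23) = (2*13*(-1/21))*(-1/23) = -26/21*(-1/23) = 26/483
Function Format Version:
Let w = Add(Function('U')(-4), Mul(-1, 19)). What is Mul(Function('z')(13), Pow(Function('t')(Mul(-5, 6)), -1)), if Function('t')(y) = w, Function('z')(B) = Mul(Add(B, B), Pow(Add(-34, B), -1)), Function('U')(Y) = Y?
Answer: Rational(26, 483) ≈ 0.053830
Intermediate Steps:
Function('z')(B) = Mul(2, B, Pow(Add(-34, B), -1)) (Function('z')(B) = Mul(Mul(2, B), Pow(Add(-34, B), -1)) = Mul(2, B, Pow(Add(-34, B), -1)))
w = -23 (w = Add(-4, Mul(-1, 19)) = Add(-4, -19) = -23)
Function('t')(y) = -23
Mul(Function('z')(13), Pow(Function('t')(Mul(-5, 6)), -1)) = Mul(Mul(2, 13, Pow(Add(-34, 13), -1)), Pow(-23, -1)) = Mul(Mul(2, 13, Pow(-21, -1)), Rational(-1, 23)) = Mul(Mul(2, 13, Rational(-1, 21)), Rational(-1, 23)) = Mul(Rational(-26, 21), Rational(-1, 23)) = Rational(26, 483)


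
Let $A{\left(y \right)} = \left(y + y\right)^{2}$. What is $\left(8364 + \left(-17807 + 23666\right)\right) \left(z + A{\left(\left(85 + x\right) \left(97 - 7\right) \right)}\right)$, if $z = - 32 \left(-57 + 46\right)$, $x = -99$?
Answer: $90326745696$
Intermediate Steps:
$A{\left(y \right)} = 4 y^{2}$ ($A{\left(y \right)} = \left(2 y\right)^{2} = 4 y^{2}$)
$z = 352$ ($z = \left(-32\right) \left(-11\right) = 352$)
$\left(8364 + \left(-17807 + 23666\right)\right) \left(z + A{\left(\left(85 + x\right) \left(97 - 7\right) \right)}\right) = \left(8364 + \left(-17807 + 23666\right)\right) \left(352 + 4 \left(\left(85 - 99\right) \left(97 - 7\right)\right)^{2}\right) = \left(8364 + 5859\right) \left(352 + 4 \left(\left(-14\right) 90\right)^{2}\right) = 14223 \left(352 + 4 \left(-1260\right)^{2}\right) = 14223 \left(352 + 4 \cdot 1587600\right) = 14223 \left(352 + 6350400\right) = 14223 \cdot 6350752 = 90326745696$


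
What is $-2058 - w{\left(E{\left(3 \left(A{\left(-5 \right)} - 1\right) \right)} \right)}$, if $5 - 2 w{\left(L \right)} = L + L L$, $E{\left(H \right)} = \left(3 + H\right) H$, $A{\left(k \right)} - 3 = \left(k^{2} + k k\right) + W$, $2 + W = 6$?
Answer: $\frac{825322591}{2} \approx 4.1266 \cdot 10^{8}$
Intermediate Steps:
$W = 4$ ($W = -2 + 6 = 4$)
$A{\left(k \right)} = 7 + 2 k^{2}$ ($A{\left(k \right)} = 3 + \left(\left(k^{2} + k k\right) + 4\right) = 3 + \left(\left(k^{2} + k^{2}\right) + 4\right) = 3 + \left(2 k^{2} + 4\right) = 3 + \left(4 + 2 k^{2}\right) = 7 + 2 k^{2}$)
$E{\left(H \right)} = H \left(3 + H\right)$
$w{\left(L \right)} = \frac{5}{2} - \frac{L}{2} - \frac{L^{2}}{2}$ ($w{\left(L \right)} = \frac{5}{2} - \frac{L + L L}{2} = \frac{5}{2} - \frac{L + L^{2}}{2} = \frac{5}{2} - \left(\frac{L}{2} + \frac{L^{2}}{2}\right) = \frac{5}{2} - \frac{L}{2} - \frac{L^{2}}{2}$)
$-2058 - w{\left(E{\left(3 \left(A{\left(-5 \right)} - 1\right) \right)} \right)} = -2058 - \left(\frac{5}{2} - \frac{3 \left(\left(7 + 2 \left(-5\right)^{2}\right) - 1\right) \left(3 + 3 \left(\left(7 + 2 \left(-5\right)^{2}\right) - 1\right)\right)}{2} - \frac{\left(3 \left(\left(7 + 2 \left(-5\right)^{2}\right) - 1\right) \left(3 + 3 \left(\left(7 + 2 \left(-5\right)^{2}\right) - 1\right)\right)\right)^{2}}{2}\right) = -2058 - \left(\frac{5}{2} - \frac{3 \left(\left(7 + 2 \cdot 25\right) - 1\right) \left(3 + 3 \left(\left(7 + 2 \cdot 25\right) - 1\right)\right)}{2} - \frac{\left(3 \left(\left(7 + 2 \cdot 25\right) - 1\right) \left(3 + 3 \left(\left(7 + 2 \cdot 25\right) - 1\right)\right)\right)^{2}}{2}\right) = -2058 - \left(\frac{5}{2} - \frac{3 \left(\left(7 + 50\right) - 1\right) \left(3 + 3 \left(\left(7 + 50\right) - 1\right)\right)}{2} - \frac{\left(3 \left(\left(7 + 50\right) - 1\right) \left(3 + 3 \left(\left(7 + 50\right) - 1\right)\right)\right)^{2}}{2}\right) = -2058 - \left(\frac{5}{2} - \frac{3 \left(57 - 1\right) \left(3 + 3 \left(57 - 1\right)\right)}{2} - \frac{\left(3 \left(57 - 1\right) \left(3 + 3 \left(57 - 1\right)\right)\right)^{2}}{2}\right) = -2058 - \left(\frac{5}{2} - \frac{3 \cdot 56 \left(3 + 3 \cdot 56\right)}{2} - \frac{\left(3 \cdot 56 \left(3 + 3 \cdot 56\right)\right)^{2}}{2}\right) = -2058 - \left(\frac{5}{2} - \frac{168 \left(3 + 168\right)}{2} - \frac{\left(168 \left(3 + 168\right)\right)^{2}}{2}\right) = -2058 - \left(\frac{5}{2} - \frac{168 \cdot 171}{2} - \frac{\left(168 \cdot 171\right)^{2}}{2}\right) = -2058 - \left(\frac{5}{2} - 14364 - \frac{28728^{2}}{2}\right) = -2058 - \left(\frac{5}{2} - 14364 - 412648992\right) = -2058 - - \frac{825326707}{2} = -2058 + \frac{825326707}{2} = \frac{825322591}{2}$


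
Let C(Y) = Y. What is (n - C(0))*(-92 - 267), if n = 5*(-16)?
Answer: 28720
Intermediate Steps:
n = -80
(n - C(0))*(-92 - 267) = (-80 - 1*0)*(-92 - 267) = (-80 + 0)*(-359) = -80*(-359) = 28720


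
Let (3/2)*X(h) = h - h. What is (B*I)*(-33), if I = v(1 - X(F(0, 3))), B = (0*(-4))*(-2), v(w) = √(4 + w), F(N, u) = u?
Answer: 0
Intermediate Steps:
X(h) = 0 (X(h) = 2*(h - h)/3 = (⅔)*0 = 0)
B = 0 (B = 0*(-2) = 0)
I = √5 (I = √(4 + (1 - 1*0)) = √(4 + (1 + 0)) = √(4 + 1) = √5 ≈ 2.2361)
(B*I)*(-33) = (0*√5)*(-33) = 0*(-33) = 0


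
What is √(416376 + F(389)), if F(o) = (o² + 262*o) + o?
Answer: 2*√167501 ≈ 818.54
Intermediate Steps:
F(o) = o² + 263*o
√(416376 + F(389)) = √(416376 + 389*(263 + 389)) = √(416376 + 389*652) = √(416376 + 253628) = √670004 = 2*√167501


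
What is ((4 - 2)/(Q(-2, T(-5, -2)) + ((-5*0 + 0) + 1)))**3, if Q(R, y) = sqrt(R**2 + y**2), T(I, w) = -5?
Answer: 8/(1 + sqrt(29))**3 ≈ 0.030731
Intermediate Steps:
((4 - 2)/(Q(-2, T(-5, -2)) + ((-5*0 + 0) + 1)))**3 = ((4 - 2)/(sqrt((-2)**2 + (-5)**2) + ((-5*0 + 0) + 1)))**3 = (2/(sqrt(4 + 25) + ((0 + 0) + 1)))**3 = (2/(sqrt(29) + (0 + 1)))**3 = (2/(sqrt(29) + 1))**3 = (2/(1 + sqrt(29)))**3 = 8/(1 + sqrt(29))**3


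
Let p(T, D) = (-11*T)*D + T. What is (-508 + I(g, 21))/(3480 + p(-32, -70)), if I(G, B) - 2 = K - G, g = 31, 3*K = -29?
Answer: 205/7947 ≈ 0.025796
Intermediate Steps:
K = -29/3 (K = (⅓)*(-29) = -29/3 ≈ -9.6667)
I(G, B) = -23/3 - G (I(G, B) = 2 + (-29/3 - G) = -23/3 - G)
p(T, D) = T - 11*D*T (p(T, D) = -11*D*T + T = T - 11*D*T)
(-508 + I(g, 21))/(3480 + p(-32, -70)) = (-508 + (-23/3 - 1*31))/(3480 - 32*(1 - 11*(-70))) = (-508 + (-23/3 - 31))/(3480 - 32*(1 + 770)) = (-508 - 116/3)/(3480 - 32*771) = -1640/(3*(3480 - 24672)) = -1640/3/(-21192) = -1640/3*(-1/21192) = 205/7947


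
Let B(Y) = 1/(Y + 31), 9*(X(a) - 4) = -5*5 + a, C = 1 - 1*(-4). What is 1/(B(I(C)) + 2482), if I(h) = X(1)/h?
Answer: 469/1164073 ≈ 0.00040290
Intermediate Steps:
C = 5 (C = 1 + 4 = 5)
X(a) = 11/9 + a/9 (X(a) = 4 + (-5*5 + a)/9 = 4 + (-25 + a)/9 = 4 + (-25/9 + a/9) = 11/9 + a/9)
I(h) = 4/(3*h) (I(h) = (11/9 + (⅑)*1)/h = (11/9 + ⅑)/h = 4/(3*h))
B(Y) = 1/(31 + Y)
1/(B(I(C)) + 2482) = 1/(1/(31 + (4/3)/5) + 2482) = 1/(1/(31 + (4/3)*(⅕)) + 2482) = 1/(1/(31 + 4/15) + 2482) = 1/(1/(469/15) + 2482) = 1/(15/469 + 2482) = 1/(1164073/469) = 469/1164073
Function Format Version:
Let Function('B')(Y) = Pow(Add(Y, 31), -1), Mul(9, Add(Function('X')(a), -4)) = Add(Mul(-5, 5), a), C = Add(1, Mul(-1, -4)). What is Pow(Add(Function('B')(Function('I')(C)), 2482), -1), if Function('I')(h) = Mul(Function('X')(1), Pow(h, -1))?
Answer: Rational(469, 1164073) ≈ 0.00040290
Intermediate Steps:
C = 5 (C = Add(1, 4) = 5)
Function('X')(a) = Add(Rational(11, 9), Mul(Rational(1, 9), a)) (Function('X')(a) = Add(4, Mul(Rational(1, 9), Add(Mul(-5, 5), a))) = Add(4, Mul(Rational(1, 9), Add(-25, a))) = Add(4, Add(Rational(-25, 9), Mul(Rational(1, 9), a))) = Add(Rational(11, 9), Mul(Rational(1, 9), a)))
Function('I')(h) = Mul(Rational(4, 3), Pow(h, -1)) (Function('I')(h) = Mul(Add(Rational(11, 9), Mul(Rational(1, 9), 1)), Pow(h, -1)) = Mul(Add(Rational(11, 9), Rational(1, 9)), Pow(h, -1)) = Mul(Rational(4, 3), Pow(h, -1)))
Function('B')(Y) = Pow(Add(31, Y), -1)
Pow(Add(Function('B')(Function('I')(C)), 2482), -1) = Pow(Add(Pow(Add(31, Mul(Rational(4, 3), Pow(5, -1))), -1), 2482), -1) = Pow(Add(Pow(Add(31, Mul(Rational(4, 3), Rational(1, 5))), -1), 2482), -1) = Pow(Add(Pow(Add(31, Rational(4, 15)), -1), 2482), -1) = Pow(Add(Pow(Rational(469, 15), -1), 2482), -1) = Pow(Add(Rational(15, 469), 2482), -1) = Pow(Rational(1164073, 469), -1) = Rational(469, 1164073)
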